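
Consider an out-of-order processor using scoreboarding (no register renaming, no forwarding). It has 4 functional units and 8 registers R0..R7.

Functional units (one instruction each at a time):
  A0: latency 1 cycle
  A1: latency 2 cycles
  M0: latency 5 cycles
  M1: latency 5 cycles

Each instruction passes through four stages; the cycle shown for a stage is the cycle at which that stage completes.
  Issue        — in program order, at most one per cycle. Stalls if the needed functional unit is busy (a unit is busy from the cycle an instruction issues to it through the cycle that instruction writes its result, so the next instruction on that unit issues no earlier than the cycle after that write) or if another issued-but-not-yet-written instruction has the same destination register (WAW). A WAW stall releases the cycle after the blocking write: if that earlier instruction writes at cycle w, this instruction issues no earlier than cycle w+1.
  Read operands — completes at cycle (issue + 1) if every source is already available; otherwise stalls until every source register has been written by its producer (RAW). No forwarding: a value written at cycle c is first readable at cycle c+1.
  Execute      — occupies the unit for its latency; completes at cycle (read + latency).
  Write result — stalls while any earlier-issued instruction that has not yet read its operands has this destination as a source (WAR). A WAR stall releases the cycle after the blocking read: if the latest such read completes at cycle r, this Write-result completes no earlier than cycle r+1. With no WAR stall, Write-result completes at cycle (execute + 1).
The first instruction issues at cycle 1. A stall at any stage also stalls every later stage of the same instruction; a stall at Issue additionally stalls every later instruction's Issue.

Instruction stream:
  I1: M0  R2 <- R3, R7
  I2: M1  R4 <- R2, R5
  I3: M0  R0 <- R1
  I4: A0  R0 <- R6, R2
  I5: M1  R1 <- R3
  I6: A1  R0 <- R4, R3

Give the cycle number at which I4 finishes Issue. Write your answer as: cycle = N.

  I1 | 1 | 2 | 7 | 8
  I2 | 2 | 9 | 14 | 15   RAW R2: wait I1 write@8
  I3 | 9 | 10 | 15 | 16   struct: M0 busy until I1 writes@8
  I4 | 17 | 18 | 19 | 20   WAW R0: wait I3 write@16
  I5 | 18 | 19 | 24 | 25
  I6 | 21 | 22 | 24 | 25   WAW R0: wait I4 write@20

cycle = 17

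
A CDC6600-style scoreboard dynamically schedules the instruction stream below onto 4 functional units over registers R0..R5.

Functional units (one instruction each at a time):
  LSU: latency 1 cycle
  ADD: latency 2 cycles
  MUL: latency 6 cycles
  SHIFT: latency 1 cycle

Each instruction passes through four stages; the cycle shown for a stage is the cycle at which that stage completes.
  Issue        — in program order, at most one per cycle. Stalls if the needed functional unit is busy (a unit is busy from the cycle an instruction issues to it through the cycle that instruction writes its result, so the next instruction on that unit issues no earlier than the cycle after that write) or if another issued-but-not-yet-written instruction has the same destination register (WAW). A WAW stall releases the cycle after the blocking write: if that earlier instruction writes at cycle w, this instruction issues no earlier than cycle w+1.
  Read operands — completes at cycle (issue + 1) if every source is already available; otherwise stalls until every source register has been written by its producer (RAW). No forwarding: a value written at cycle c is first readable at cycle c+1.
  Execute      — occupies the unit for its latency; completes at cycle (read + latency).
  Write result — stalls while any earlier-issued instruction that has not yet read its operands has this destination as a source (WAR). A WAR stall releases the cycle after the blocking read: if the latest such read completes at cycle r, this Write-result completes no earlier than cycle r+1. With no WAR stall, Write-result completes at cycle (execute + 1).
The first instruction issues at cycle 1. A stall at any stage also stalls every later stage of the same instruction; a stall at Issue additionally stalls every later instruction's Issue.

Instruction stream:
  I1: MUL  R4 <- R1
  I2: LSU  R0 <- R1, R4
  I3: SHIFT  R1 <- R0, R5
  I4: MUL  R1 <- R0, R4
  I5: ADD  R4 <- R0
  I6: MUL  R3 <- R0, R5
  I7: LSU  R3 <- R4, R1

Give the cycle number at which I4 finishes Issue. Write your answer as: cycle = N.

cycle 1: issue I1 (MUL)
cycle 2: I1 read-ops, issue I2 (LSU)
cycle 3: issue I3 (SHIFT)
cycle 8: I1 finished on MUL
cycle 9: I1→R4
cycle 10: I2 read-ops
cycle 11: I2 finished on LSU
cycle 12: I2→R0
cycle 13: I3 read-ops
cycle 14: I3 finished on SHIFT
cycle 15: I3→R1
cycle 16: issue I4 (MUL)
cycle 17: I4 read-ops, issue I5 (ADD)
cycle 18: I5 read-ops
cycle 20: I5 finished on ADD
cycle 21: I5→R4
cycle 23: I4 finished on MUL
cycle 24: I4→R1
cycle 25: issue I6 (MUL)
cycle 26: I6 read-ops
cycle 32: I6 finished on MUL
cycle 33: I6→R3
cycle 34: issue I7 (LSU)
cycle 35: I7 read-ops
cycle 36: I7 finished on LSU
cycle 37: I7→R3

cycle = 16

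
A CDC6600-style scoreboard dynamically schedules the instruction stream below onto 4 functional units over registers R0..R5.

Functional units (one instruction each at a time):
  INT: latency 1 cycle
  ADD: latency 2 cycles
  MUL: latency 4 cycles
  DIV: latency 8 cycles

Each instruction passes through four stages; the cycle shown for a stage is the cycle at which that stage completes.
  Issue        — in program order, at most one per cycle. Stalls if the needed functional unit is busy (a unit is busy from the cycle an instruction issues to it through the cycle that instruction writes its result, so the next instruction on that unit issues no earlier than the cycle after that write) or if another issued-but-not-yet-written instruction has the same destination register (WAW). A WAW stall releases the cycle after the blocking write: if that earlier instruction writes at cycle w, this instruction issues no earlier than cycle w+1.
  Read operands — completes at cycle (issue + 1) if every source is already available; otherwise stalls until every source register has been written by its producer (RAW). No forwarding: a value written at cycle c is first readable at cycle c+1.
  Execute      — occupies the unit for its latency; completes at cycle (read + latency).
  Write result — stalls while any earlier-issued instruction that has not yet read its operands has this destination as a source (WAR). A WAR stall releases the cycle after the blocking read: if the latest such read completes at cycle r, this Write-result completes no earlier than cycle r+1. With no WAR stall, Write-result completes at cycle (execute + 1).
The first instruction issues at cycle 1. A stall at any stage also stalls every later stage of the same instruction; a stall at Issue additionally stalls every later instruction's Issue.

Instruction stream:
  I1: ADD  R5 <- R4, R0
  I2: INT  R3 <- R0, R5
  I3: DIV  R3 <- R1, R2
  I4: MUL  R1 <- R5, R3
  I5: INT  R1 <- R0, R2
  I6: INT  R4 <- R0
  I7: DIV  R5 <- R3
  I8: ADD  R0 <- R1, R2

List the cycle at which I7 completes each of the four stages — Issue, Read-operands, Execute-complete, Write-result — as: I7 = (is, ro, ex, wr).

I7 = (31, 32, 40, 41)

I1: IS=1 RO=2 EX=4 WR=5
I2: IS=2 RO=6 EX=7 WR=8  [RAW R5: wait I1 write@5]
I3: IS=9 RO=10 EX=18 WR=19  [WAW R3: wait I2 write@8]
I4: IS=10 RO=20 EX=24 WR=25  [RAW R3: wait I3 write@19]
I5: IS=26 RO=27 EX=28 WR=29  [WAW R1: wait I4 write@25]
I6: IS=30 RO=31 EX=32 WR=33  [struct: INT busy until I5 writes@29]
I7: IS=31 RO=32 EX=40 WR=41
I8: IS=32 RO=33 EX=35 WR=36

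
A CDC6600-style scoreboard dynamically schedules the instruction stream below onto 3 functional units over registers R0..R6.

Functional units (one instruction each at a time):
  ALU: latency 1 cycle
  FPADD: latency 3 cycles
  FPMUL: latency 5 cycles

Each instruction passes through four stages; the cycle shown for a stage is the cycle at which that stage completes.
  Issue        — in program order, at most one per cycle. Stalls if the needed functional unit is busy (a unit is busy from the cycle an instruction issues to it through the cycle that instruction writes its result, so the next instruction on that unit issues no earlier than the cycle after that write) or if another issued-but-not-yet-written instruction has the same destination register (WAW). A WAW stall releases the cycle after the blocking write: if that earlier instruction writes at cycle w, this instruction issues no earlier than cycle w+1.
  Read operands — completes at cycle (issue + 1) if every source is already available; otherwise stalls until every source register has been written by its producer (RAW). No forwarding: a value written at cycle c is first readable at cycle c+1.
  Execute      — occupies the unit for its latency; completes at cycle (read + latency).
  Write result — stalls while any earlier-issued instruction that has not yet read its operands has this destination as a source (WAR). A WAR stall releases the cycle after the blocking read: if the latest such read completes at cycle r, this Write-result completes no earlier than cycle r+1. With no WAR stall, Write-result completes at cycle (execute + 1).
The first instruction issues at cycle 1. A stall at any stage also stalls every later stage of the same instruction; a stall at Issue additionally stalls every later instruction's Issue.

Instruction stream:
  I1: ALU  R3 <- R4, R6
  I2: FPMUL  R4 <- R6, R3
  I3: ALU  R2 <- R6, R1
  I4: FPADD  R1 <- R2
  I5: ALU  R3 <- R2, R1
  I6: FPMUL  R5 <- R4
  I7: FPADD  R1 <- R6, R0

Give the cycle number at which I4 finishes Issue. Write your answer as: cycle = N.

[I1] 1/2/3/4
[I2] 2/5/10/11  (RAW R3: wait I1 write@4)
[I3] 5/6/7/8  (struct: ALU busy until I1 writes@4)
[I4] 6/9/12/13  (RAW R2: wait I3 write@8)
[I5] 9/14/15/16  (struct: ALU busy until I3 writes@8; RAW R1: wait I4 write@13)
[I6] 12/13/18/19  (struct: FPMUL busy until I2 writes@11)
[I7] 14/15/18/19  (struct: FPADD busy until I4 writes@13)

cycle = 6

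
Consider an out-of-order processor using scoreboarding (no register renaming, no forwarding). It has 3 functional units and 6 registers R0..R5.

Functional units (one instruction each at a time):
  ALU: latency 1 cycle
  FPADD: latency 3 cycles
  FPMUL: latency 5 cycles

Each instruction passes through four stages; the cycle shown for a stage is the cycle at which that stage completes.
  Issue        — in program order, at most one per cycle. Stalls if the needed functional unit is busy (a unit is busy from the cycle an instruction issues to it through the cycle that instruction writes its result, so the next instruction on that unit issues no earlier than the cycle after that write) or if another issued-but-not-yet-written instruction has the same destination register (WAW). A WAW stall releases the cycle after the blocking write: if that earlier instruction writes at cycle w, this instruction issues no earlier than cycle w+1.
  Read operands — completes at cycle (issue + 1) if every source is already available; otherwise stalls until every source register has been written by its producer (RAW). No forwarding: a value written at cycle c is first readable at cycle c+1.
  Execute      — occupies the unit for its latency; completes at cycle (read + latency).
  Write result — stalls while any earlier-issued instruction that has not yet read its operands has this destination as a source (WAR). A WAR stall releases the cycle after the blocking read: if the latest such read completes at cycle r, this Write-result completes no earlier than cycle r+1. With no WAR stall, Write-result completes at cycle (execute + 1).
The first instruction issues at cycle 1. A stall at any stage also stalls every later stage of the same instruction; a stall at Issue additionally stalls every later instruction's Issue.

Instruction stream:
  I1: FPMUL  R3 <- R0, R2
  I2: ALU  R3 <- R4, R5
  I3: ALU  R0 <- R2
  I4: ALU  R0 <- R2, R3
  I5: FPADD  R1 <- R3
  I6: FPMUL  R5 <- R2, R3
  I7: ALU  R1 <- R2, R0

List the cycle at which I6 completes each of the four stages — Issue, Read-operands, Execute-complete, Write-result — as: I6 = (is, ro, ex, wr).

I6 = (19, 20, 25, 26)

t=1  I1 issues→FPMUL
t=2  I1 reads
t=7  I1 exec-done
t=8  I1 writes R3
t=9  I2 issues→ALU
t=10  I2 reads
t=11  I2 exec-done
t=12  I2 writes R3
t=13  I3 issues→ALU
t=14  I3 reads
t=15  I3 exec-done
t=16  I3 writes R0
t=17  I4 issues→ALU
t=18  I4 reads, I5 issues→FPADD
t=19  I4 exec-done, I5 reads, I6 issues→FPMUL
t=20  I4 writes R0, I6 reads
t=22  I5 exec-done
t=23  I5 writes R1
t=24  I7 issues→ALU
t=25  I6 exec-done, I7 reads
t=26  I6 writes R5, I7 exec-done
t=27  I7 writes R1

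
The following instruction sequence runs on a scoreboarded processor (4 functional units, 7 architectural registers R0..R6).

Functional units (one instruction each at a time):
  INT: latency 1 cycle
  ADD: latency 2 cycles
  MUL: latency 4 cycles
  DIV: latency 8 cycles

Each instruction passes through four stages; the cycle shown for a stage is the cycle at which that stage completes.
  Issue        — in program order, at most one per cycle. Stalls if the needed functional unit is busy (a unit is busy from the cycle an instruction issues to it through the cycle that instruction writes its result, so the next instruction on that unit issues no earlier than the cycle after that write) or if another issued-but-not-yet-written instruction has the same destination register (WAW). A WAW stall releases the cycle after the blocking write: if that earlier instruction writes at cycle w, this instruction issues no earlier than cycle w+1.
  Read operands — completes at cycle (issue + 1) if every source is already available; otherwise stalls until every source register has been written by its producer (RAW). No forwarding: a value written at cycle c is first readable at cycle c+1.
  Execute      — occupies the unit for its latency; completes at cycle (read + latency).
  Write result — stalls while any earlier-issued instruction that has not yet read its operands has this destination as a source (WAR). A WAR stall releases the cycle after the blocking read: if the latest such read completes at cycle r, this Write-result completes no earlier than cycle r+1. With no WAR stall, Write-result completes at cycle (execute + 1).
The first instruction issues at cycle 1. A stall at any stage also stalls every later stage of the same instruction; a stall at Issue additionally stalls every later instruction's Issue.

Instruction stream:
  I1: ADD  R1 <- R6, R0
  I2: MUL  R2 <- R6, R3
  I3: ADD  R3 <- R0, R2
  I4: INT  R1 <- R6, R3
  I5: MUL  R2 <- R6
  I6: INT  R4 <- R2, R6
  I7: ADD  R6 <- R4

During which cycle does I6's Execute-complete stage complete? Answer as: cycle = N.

cycle = 18

c1: I1 issues→ADD
c2: I1 reads, I2 issues→MUL
c3: I2 reads
c4: I1 exec-done
c5: I1 writes R1
c6: I3 issues→ADD
c7: I2 exec-done, I4 issues→INT
c8: I2 writes R2
c9: I3 reads, I5 issues→MUL
c10: I5 reads
c11: I3 exec-done
c12: I3 writes R3
c13: I4 reads
c14: I4 exec-done, I5 exec-done
c15: I4 writes R1, I5 writes R2
c16: I6 issues→INT
c17: I6 reads, I7 issues→ADD
c18: I6 exec-done
c19: I6 writes R4
c20: I7 reads
c22: I7 exec-done
c23: I7 writes R6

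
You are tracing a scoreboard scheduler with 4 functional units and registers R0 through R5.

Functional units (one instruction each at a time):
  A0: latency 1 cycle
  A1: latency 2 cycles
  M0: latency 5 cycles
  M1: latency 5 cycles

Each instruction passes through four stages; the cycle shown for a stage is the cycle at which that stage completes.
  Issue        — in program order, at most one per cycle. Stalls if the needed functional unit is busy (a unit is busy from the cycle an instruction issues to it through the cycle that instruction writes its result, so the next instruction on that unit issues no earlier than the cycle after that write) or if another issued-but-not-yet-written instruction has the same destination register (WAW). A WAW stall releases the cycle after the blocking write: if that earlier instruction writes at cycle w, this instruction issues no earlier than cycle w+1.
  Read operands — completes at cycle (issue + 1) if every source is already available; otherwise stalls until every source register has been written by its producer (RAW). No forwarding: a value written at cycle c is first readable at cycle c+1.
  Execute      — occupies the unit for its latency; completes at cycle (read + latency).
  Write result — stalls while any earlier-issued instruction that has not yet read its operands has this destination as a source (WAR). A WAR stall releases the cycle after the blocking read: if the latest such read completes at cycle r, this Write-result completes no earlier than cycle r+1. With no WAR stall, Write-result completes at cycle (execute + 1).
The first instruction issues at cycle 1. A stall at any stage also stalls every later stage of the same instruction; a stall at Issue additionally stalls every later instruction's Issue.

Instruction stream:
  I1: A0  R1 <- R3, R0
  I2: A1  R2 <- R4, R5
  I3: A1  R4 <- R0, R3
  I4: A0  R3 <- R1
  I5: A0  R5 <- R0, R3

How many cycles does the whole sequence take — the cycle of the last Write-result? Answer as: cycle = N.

cycle = 15

I1  is:1  ro:2  ex:3  wr:4
I2  is:2  ro:3  ex:5  wr:6
I3  is:7  ro:8  ex:10  wr:11  — struct: A1 busy until I2 writes@6
I4  is:8  ro:9  ex:10  wr:11
I5  is:12  ro:13  ex:14  wr:15  — struct: A0 busy until I4 writes@11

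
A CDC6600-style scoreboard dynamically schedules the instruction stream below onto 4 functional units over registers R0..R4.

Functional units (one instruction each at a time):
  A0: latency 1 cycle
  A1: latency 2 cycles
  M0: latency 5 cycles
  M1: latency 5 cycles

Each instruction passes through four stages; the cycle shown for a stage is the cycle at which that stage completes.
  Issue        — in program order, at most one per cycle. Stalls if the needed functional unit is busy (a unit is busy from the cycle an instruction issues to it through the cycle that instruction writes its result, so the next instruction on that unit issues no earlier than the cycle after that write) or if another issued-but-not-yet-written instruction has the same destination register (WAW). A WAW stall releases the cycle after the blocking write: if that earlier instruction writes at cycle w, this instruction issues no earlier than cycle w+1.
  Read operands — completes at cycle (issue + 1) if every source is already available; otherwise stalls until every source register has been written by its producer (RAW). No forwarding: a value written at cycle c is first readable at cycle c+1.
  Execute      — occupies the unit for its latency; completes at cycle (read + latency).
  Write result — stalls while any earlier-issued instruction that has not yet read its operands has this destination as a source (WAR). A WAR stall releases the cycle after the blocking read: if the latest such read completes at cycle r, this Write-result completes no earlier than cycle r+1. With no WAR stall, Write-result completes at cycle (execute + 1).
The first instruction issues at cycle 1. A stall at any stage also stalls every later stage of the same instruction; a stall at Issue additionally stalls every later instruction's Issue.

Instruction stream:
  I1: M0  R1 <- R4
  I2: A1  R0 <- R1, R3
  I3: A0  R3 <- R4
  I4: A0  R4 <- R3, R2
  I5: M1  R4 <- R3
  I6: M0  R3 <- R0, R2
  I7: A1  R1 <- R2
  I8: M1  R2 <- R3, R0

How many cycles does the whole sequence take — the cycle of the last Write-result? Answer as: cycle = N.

cycle = 30

  I1 | 1 | 2 | 7 | 8
  I2 | 2 | 9 | 11 | 12   RAW R1: wait I1 write@8
  I3 | 3 | 4 | 5 | 10   WAR R3: wait I2 read@9
  I4 | 11 | 12 | 13 | 14   struct: A0 busy until I3 writes@10
  I5 | 15 | 16 | 21 | 22   WAW R4: wait I4 write@14
  I6 | 16 | 17 | 22 | 23
  I7 | 17 | 18 | 20 | 21
  I8 | 23 | 24 | 29 | 30   struct: M1 busy until I5 writes@22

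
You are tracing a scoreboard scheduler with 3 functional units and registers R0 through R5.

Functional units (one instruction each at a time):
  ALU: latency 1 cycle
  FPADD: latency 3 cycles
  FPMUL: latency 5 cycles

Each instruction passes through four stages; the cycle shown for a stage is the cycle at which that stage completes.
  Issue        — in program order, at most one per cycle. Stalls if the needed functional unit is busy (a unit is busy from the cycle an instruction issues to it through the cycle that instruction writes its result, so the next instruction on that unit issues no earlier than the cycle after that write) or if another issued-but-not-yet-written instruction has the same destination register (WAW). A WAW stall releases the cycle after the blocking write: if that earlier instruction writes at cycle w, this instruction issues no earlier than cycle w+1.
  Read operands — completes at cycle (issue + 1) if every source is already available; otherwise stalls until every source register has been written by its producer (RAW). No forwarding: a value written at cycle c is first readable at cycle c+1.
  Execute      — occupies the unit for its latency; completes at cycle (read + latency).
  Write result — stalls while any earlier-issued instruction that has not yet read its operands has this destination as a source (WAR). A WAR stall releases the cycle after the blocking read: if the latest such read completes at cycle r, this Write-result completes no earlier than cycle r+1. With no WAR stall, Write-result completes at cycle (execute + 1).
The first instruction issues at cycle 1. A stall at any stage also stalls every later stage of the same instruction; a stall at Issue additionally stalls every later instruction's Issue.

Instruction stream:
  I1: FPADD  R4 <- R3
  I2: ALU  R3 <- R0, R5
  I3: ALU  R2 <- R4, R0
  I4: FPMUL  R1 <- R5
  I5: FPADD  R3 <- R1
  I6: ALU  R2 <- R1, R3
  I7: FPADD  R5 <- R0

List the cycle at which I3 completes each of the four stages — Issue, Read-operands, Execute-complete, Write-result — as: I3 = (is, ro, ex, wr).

t=1  issue I1 (FPADD)
t=2  I1 read-ops · issue I2 (ALU)
t=3  I2 read-ops
t=4  I2 finished on ALU
t=5  I1 finished on FPADD · I2→R3
t=6  I1→R4 · issue I3 (ALU)
t=7  I3 read-ops · issue I4 (FPMUL)
t=8  I3 finished on ALU · I4 read-ops · issue I5 (FPADD)
t=9  I3→R2
t=10  issue I6 (ALU)
t=13  I4 finished on FPMUL
t=14  I4→R1
t=15  I5 read-ops
t=18  I5 finished on FPADD
t=19  I5→R3
t=20  I6 read-ops · issue I7 (FPADD)
t=21  I6 finished on ALU · I7 read-ops
t=22  I6→R2
t=24  I7 finished on FPADD
t=25  I7→R5

I3 = (6, 7, 8, 9)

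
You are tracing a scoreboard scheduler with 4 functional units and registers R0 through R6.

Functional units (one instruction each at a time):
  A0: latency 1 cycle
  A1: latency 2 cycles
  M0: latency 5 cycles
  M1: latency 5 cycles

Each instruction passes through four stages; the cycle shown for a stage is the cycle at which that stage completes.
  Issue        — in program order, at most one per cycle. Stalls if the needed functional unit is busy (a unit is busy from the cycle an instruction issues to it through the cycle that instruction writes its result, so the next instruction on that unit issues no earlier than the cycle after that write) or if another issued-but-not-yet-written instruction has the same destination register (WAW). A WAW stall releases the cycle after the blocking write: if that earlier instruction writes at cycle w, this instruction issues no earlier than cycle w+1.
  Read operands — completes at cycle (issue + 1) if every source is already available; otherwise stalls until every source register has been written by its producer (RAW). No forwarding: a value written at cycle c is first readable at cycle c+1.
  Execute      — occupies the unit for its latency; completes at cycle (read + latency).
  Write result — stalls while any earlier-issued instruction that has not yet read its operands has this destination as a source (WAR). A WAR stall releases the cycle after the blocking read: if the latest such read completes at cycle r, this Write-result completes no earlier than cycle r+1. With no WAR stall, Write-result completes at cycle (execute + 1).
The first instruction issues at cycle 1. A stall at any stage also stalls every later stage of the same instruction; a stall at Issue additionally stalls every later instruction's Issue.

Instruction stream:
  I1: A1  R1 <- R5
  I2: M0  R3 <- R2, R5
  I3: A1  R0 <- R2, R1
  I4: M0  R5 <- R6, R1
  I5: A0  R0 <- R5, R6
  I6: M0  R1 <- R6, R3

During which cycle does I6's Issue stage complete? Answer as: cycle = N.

1) issue 1, read 2, done 4, write 5
2) issue 2, read 3, done 8, write 9
3) issue 6, read 7, done 9, write 10  <struct: A1 busy until I1 writes@5>
4) issue 10, read 11, done 16, write 17  <struct: M0 busy until I2 writes@9>
5) issue 11, read 18, done 19, write 20  <RAW R5: wait I4 write@17>
6) issue 18, read 19, done 24, write 25  <struct: M0 busy until I4 writes@17>

cycle = 18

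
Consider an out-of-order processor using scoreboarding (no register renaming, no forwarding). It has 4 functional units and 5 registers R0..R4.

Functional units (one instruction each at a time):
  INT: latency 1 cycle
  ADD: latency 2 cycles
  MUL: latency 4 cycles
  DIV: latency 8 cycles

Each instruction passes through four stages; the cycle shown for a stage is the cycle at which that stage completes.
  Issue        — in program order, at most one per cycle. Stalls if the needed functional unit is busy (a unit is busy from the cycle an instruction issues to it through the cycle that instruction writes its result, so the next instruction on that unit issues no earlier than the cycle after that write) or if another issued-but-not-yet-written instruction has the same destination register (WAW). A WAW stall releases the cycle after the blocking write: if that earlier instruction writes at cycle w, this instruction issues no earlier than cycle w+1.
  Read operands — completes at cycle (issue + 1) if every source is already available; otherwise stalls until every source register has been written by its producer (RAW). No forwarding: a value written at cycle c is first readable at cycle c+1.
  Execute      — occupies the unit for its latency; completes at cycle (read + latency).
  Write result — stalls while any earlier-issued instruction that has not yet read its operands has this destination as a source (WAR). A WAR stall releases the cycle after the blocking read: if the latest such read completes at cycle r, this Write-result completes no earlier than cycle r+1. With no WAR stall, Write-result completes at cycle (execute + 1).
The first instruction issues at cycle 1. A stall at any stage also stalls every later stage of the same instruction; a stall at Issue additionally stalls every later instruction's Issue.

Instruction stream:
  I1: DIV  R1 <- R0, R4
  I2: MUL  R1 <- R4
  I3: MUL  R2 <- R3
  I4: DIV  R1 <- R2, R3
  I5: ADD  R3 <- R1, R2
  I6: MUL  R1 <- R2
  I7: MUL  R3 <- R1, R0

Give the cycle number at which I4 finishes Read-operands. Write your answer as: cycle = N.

[I1] 1/2/10/11
[I2] 12/13/17/18  (WAW R1: wait I1 write@11)
[I3] 19/20/24/25  (struct: MUL busy until I2 writes@18)
[I4] 20/26/34/35  (RAW R2: wait I3 write@25)
[I5] 21/36/38/39  (RAW R1: wait I4 write@35)
[I6] 36/37/41/42  (WAW R1: wait I4 write@35)
[I7] 43/44/48/49  (struct: MUL busy until I6 writes@42)

cycle = 26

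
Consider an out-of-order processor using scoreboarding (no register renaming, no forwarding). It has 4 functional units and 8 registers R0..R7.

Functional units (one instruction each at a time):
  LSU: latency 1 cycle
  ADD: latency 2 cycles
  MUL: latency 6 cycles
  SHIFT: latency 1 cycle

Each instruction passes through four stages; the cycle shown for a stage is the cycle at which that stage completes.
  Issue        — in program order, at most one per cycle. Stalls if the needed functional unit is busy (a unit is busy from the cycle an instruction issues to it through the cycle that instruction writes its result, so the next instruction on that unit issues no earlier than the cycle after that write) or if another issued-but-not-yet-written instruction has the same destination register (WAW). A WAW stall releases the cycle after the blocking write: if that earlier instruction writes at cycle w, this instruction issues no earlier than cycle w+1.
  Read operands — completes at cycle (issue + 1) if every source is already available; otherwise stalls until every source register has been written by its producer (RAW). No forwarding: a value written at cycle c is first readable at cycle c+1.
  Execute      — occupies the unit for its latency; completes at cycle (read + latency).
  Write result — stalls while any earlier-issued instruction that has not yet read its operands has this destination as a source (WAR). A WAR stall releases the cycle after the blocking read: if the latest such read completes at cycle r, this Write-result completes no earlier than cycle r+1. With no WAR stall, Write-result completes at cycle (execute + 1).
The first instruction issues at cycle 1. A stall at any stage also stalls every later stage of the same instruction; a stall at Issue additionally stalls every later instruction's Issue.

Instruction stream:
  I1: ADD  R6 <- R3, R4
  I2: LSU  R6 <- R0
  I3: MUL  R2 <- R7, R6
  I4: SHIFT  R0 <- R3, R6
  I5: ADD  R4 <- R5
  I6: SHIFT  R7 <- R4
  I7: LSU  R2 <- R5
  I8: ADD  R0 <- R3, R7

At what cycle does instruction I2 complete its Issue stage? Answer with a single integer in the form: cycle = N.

cycle = 6

[1] I1 issues→ADD
[2] I1 reads
[4] I1 exec-done
[5] I1 writes R6
[6] I2 issues→LSU
[7] I2 reads, I3 issues→MUL
[8] I2 exec-done, I4 issues→SHIFT
[9] I2 writes R6, I5 issues→ADD
[10] I3 reads, I4 reads, I5 reads
[11] I4 exec-done
[12] I4 writes R0, I5 exec-done
[13] I5 writes R4, I6 issues→SHIFT
[14] I6 reads
[15] I6 exec-done
[16] I3 exec-done, I6 writes R7
[17] I3 writes R2
[18] I7 issues→LSU
[19] I7 reads, I8 issues→ADD
[20] I7 exec-done, I8 reads
[21] I7 writes R2
[22] I8 exec-done
[23] I8 writes R0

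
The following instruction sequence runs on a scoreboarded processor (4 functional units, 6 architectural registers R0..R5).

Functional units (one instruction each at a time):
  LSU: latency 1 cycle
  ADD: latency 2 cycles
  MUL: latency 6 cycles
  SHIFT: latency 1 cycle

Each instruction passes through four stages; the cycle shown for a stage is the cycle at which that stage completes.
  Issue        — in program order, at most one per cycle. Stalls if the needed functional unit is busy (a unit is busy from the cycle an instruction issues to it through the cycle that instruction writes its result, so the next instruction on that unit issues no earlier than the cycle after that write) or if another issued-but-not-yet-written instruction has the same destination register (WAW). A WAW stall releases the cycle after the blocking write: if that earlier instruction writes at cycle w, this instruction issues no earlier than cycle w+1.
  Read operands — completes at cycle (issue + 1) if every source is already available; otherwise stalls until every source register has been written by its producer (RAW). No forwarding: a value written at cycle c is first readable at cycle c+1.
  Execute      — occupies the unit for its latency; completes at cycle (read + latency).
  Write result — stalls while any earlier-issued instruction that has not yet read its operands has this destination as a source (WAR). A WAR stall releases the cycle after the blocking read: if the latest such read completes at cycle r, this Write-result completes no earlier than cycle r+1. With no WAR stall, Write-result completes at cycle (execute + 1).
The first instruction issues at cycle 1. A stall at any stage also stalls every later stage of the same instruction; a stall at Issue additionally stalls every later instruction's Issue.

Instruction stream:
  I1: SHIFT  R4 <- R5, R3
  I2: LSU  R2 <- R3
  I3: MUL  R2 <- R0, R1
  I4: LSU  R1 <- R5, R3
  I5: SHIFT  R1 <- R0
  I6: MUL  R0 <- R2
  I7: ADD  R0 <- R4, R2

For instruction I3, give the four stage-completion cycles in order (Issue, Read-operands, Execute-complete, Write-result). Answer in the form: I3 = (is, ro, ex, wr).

I1 -> (1, 2, 3, 4)
I2 -> (2, 3, 4, 5)
I3 -> (6, 7, 13, 14)  // WAW R2: wait I2 write@5
I4 -> (7, 8, 9, 10)
I5 -> (11, 12, 13, 14)  // WAW R1: wait I4 write@10
I6 -> (15, 16, 22, 23)  // struct: MUL busy until I3 writes@14
I7 -> (24, 25, 27, 28)  // WAW R0: wait I6 write@23

I3 = (6, 7, 13, 14)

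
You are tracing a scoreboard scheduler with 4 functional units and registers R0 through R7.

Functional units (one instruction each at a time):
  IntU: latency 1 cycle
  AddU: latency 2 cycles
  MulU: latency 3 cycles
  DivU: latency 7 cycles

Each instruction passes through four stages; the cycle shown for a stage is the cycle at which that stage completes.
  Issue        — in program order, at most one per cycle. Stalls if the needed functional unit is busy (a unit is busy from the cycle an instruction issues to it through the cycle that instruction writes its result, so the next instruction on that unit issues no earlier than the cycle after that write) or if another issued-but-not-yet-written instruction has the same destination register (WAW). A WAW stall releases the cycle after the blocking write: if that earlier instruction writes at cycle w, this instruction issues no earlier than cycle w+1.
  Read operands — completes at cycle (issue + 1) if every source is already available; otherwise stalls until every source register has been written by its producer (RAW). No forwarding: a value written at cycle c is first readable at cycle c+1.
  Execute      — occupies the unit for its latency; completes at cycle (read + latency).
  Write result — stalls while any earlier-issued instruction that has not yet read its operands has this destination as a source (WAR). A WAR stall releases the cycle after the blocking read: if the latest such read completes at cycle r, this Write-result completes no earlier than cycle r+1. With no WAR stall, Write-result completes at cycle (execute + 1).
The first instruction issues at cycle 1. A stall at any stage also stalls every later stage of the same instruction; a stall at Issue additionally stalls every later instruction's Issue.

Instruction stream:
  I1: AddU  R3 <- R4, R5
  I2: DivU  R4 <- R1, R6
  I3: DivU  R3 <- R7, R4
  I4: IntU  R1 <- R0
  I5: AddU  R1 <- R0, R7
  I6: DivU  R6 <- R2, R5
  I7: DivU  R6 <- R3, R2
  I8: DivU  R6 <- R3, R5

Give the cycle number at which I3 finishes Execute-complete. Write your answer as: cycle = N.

I1  is:1  ro:2  ex:4  wr:5
I2  is:2  ro:3  ex:10  wr:11
I3  is:12  ro:13  ex:20  wr:21  — struct: DivU busy until I2 writes@11
I4  is:13  ro:14  ex:15  wr:16
I5  is:17  ro:18  ex:20  wr:21  — WAW R1: wait I4 write@16
I6  is:22  ro:23  ex:30  wr:31  — struct: DivU busy until I3 writes@21
I7  is:32  ro:33  ex:40  wr:41  — struct: DivU busy until I6 writes@31
I8  is:42  ro:43  ex:50  wr:51  — struct: DivU busy until I7 writes@41

cycle = 20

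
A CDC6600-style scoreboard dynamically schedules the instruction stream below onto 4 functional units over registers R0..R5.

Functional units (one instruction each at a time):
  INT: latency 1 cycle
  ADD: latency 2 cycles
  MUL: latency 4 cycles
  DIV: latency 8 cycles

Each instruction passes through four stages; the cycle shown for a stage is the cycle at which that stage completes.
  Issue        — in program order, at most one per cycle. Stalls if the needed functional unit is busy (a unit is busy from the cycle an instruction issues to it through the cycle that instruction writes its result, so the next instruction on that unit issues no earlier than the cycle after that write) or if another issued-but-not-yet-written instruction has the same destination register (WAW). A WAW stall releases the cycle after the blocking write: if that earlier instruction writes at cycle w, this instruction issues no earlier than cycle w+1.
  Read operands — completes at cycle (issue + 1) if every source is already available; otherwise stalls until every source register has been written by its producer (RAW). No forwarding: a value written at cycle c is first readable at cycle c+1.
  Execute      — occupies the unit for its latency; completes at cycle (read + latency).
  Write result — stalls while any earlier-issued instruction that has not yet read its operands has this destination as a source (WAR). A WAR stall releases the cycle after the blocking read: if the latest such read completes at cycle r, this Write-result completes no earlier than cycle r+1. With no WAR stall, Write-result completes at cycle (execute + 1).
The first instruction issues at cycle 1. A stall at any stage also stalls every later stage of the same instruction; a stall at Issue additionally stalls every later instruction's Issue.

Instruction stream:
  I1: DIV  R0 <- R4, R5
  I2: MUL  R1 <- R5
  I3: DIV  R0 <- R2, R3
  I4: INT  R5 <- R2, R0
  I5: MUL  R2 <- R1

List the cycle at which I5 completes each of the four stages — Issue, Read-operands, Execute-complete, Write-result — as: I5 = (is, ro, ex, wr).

I5 = (14, 15, 19, 24)

I1 -> (1, 2, 10, 11)
I2 -> (2, 3, 7, 8)
I3 -> (12, 13, 21, 22)  // struct: DIV busy until I1 writes@11
I4 -> (13, 23, 24, 25)  // RAW R0: wait I3 write@22
I5 -> (14, 15, 19, 24)  // WAR R2: wait I4 read@23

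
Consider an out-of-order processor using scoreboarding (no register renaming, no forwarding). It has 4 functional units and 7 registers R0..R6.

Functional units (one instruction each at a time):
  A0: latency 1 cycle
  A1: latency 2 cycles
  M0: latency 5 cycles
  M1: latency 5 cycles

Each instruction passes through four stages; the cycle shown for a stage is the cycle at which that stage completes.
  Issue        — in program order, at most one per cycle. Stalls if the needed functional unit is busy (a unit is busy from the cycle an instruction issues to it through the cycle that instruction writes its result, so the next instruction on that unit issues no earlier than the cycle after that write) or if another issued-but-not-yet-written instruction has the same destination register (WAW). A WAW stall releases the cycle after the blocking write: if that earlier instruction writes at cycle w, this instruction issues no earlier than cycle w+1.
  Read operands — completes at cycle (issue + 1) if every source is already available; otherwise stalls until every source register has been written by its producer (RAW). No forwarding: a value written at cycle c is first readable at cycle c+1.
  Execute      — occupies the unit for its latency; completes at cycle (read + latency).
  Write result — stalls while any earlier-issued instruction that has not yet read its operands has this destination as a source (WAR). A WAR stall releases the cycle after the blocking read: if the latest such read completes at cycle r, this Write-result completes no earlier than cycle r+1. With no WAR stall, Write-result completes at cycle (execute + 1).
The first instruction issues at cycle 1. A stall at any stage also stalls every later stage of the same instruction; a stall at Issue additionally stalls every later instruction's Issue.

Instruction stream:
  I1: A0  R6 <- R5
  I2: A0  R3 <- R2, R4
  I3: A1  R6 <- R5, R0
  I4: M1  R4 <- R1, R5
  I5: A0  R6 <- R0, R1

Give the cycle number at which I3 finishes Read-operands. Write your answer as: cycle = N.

cycle = 7

1) issue 1, read 2, done 3, write 4
2) issue 5, read 6, done 7, write 8  <struct: A0 busy until I1 writes@4>
3) issue 6, read 7, done 9, write 10
4) issue 7, read 8, done 13, write 14
5) issue 11, read 12, done 13, write 14  <WAW R6: wait I3 write@10>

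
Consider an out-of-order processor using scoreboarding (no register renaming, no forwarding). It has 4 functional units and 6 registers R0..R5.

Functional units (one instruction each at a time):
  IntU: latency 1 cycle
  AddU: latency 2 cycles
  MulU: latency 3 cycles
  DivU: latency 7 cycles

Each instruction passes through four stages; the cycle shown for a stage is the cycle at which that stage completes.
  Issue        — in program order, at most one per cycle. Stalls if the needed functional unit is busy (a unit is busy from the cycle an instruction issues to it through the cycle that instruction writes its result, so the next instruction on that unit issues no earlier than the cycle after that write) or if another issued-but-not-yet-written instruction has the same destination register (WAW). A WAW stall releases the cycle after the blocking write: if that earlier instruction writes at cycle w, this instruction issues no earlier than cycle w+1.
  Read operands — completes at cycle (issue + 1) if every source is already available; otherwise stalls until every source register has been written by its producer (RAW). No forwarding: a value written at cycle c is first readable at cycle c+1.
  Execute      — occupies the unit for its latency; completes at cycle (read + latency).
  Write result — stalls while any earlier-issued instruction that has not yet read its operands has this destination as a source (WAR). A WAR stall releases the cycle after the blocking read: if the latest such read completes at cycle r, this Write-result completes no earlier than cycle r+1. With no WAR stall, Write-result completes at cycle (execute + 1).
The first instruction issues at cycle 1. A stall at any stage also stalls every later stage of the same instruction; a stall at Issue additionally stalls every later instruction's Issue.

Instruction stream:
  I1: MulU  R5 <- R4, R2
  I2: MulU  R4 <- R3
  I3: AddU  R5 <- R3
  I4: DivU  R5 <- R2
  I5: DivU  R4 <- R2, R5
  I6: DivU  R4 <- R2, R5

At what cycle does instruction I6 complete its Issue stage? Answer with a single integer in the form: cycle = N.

1) issue 1, read 2, done 5, write 6
2) issue 7, read 8, done 11, write 12  <struct: MulU busy until I1 writes@6>
3) issue 8, read 9, done 11, write 12
4) issue 13, read 14, done 21, write 22  <WAW R5: wait I3 write@12>
5) issue 23, read 24, done 31, write 32  <struct: DivU busy until I4 writes@22>
6) issue 33, read 34, done 41, write 42  <struct: DivU busy until I5 writes@32>

cycle = 33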